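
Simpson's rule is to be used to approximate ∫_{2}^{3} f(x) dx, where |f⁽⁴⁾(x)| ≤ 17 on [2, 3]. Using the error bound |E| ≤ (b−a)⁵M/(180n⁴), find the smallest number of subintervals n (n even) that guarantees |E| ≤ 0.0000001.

Need 17/(180n⁴) ≤ 0.0000001.
n⁴ ≥ 17/(180·0.0000001) = 944444 ⇒ n ≥ 31.1741, so the smallest even n is 32. (n must be even for Simpson's rule.)

32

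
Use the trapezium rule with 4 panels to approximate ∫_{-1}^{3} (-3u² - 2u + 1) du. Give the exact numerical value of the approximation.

-34

h = (3 − (-1))/4 = 1.
Nodes u₀,…,u₄ = -1, 0, 1, 2, 3.
f(u) = -3u² - 2u + 1: f₀=0, f₁=1, f₂=-4, f₃=-15, f₄=-32.
(h/2)·[f₀ + 2f₁ + 2f₂ + 2f₃ + f₄] = 0.5·(-68) = -34.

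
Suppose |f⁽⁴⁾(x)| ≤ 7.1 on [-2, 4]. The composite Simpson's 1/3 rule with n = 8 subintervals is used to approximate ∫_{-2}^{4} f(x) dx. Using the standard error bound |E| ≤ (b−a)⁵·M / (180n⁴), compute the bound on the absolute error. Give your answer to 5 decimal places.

0.07488

|E| ≤ (6)⁵·7.1 / (180·8⁴) = 55209.6/737280 = 0.07488.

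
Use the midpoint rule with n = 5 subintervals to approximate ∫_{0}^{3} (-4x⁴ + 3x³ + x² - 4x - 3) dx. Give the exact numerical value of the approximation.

-146.52036

h = (3 − 0)/5 = 0.6.
Midpoints m₁,…,m₅ = 0.3, 0.9, 1.5, 2.1, 2.7.
f(m₁)=-4.0614, f(m₂)=-6.2274, f(m₃)=-16.875, f(m₄)=-56.9994, f(m₅)=-160.0374.
h·[f(m₁) + f(m₂) + f(m₃) + f(m₄) + f(m₅)] = 0.6·(-244.2006) = -146.52036.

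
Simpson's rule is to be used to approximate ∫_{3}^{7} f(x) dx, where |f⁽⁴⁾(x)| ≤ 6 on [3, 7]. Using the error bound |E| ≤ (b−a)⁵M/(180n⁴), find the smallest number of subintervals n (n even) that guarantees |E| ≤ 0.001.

Need 6144/(180n⁴) ≤ 0.001.
n⁴ ≥ 6144/(180·0.001) = 34133.3 ⇒ n ≥ 13.5924, so the smallest even n is 14. (n must be even for Simpson's rule.)

14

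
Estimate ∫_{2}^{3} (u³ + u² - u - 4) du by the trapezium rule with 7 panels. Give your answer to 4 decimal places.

h = (3 − 2)/7 = 0.142857.
Nodes u₀,…,u₇ = 2, 2.142857, 2.285714, 2.428571, 2.571429, 2.714286, 2.857143, 3.
f(u) = u³ + u² - u - 4: f₀=6, f₁=8.288630, f₂=10.880466, f₃=13.793003, f₄=17.043732, f₅=20.650146, f₆=24.629738, f₇=29.
(h/2)·[f₀ + 2f₁ + 2f₂ + 2f₃ + 2f₄ + 2f₅ + 2f₆ + f₇] = 0.071429·(225.571429) = 16.1122.

16.1122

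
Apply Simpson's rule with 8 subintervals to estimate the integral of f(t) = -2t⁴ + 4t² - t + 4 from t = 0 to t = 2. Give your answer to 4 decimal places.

h = (2 − 0)/8 = 0.25.
Nodes t₀,…,t₈ = 0, 0.25, 0.5, 0.75, 1, 1.25, 1.5, 1.75, 2.
f(t) = -2t⁴ + 4t² - t + 4: f₀=4, f₁=3.9921875, f₂=4.375, f₃=4.8671875, f₄=5, f₅=4.1171875, f₆=1.375, f₇=-4.2578125, f₈=-14.
(h/3)·[f₀ + 4f₁ + 2f₂ + 4f₃ + 2f₄ + 4f₅ + 2f₆ + 4f₇ + f₈] = 0.083333·(46.375) = 3.8646.

3.8646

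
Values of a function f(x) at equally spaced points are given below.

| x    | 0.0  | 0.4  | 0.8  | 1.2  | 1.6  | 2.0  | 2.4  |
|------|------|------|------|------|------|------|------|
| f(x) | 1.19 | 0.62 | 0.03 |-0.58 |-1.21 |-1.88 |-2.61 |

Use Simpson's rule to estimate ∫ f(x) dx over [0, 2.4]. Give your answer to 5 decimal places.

h = 0.4, n = 6.
(h/3)·[y₀ + 4y₁ + 2y₂ + 4y₃ + 2y₄ + 4y₅ + y₆] = 0.133333·(-11.14) = -1.48533.

-1.48533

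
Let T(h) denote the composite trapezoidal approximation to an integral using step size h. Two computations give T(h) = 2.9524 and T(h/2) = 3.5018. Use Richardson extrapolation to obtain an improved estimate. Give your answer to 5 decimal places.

3.68493

R = (4·T(h/2) − T(h)) / 3 = (4·3.5018 − 2.9524)/3 = (11.0548)/3 = 3.68493.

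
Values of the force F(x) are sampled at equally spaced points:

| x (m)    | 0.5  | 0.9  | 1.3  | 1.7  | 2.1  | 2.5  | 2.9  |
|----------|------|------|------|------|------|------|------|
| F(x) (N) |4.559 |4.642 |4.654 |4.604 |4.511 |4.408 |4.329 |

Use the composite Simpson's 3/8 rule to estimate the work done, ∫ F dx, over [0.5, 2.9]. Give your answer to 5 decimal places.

10.91115

h = 0.4, n = 6.
(3h/8)·[y₀ + 3y₁ + 3y₂ + 2y₃ + 3y₄ + 3y₅ + y₆] = 0.15·(72.741) = 10.91115.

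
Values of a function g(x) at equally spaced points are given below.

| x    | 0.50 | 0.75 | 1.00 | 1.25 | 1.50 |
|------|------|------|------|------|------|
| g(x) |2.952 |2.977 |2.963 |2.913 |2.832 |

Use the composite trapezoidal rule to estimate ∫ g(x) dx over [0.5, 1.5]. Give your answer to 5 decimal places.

h = 0.25, n = 4.
(h/2)·[y₀ + 2y₁ + 2y₂ + 2y₃ + y₄] = 0.125·(23.490) = 2.93625.

2.93625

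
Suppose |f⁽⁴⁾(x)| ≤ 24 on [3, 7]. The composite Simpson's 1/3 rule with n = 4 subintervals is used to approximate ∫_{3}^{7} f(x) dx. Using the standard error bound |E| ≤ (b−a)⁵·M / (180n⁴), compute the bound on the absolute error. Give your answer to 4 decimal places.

0.5333

|E| ≤ (4)⁵·24 / (180·4⁴) = 24576/46080 = 0.5333.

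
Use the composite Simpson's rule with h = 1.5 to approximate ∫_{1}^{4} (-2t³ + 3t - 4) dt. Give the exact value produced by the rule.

h = (4 − 1)/2 = 1.5.
Nodes t₀,…,t₂ = 1, 2.5, 4.
f(t) = -2t³ + 3t - 4: f₀=-3, f₁=-27.75, f₂=-120.
(h/3)·[f₀ + 4f₁ + f₂] = 0.5·(-234) = -117.

-117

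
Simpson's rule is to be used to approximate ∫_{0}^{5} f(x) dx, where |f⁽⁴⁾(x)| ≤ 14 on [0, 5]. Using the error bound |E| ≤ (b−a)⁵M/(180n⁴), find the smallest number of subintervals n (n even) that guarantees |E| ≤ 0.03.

Need 43750/(180n⁴) ≤ 0.03.
n⁴ ≥ 43750/(180·0.03) = 8101.85 ⇒ n ≥ 9.4874, so the smallest even n is 10. (n must be even for Simpson's rule.)

10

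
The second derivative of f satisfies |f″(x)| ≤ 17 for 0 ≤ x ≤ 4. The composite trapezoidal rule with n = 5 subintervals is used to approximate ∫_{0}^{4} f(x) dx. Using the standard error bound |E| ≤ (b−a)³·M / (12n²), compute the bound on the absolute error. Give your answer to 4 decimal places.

|E| ≤ (4)³·17 / (12·5²) = 1088/300 = 3.6267.

3.6267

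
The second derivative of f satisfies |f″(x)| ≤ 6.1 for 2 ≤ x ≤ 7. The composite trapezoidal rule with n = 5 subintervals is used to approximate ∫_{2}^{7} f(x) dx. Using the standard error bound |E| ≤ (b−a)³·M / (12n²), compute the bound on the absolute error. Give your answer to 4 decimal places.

2.5417

|E| ≤ (5)³·6.1 / (12·5²) = 762.5/300 = 2.5417.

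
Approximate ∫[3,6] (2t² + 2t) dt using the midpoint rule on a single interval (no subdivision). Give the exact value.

148.5

M = (b−a)·f(4.5) = 3·(49.5) = 148.5.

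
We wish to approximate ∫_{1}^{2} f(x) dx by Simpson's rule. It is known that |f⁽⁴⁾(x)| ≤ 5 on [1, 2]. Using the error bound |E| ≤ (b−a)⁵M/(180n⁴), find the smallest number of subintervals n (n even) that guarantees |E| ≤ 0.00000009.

24

Need 5/(180n⁴) ≤ 0.00000009.
n⁴ ≥ 5/(180·0.00000009) = 308642 ⇒ n ≥ 23.5702, so the smallest even n is 24. (n must be even for Simpson's rule.)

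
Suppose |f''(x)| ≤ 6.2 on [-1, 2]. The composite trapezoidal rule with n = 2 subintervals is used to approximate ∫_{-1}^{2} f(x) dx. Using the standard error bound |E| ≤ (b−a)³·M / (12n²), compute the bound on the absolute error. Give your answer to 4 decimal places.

|E| ≤ (3)³·6.2 / (12·2²) = 167.4/48 = 3.4875.

3.4875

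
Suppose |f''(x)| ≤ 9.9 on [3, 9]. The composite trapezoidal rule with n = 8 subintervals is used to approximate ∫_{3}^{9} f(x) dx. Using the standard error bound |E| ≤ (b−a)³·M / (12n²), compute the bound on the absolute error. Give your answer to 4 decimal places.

|E| ≤ (6)³·9.9 / (12·8²) = 2138.4/768 = 2.7844.

2.7844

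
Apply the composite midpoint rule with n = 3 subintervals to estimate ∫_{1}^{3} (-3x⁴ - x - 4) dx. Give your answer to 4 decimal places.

h = (3 − 1)/3 = 0.666667.
Midpoints m₁,…,m₃ = 1.333333, 2, 2.666667.
f(m₁)=-14.814815, f(m₂)=-54, f(m₃)=-158.370370.
h·[f(m₁) + f(m₂) + f(m₃)] = 0.666667·(-227.185185) = -151.4568.

-151.4568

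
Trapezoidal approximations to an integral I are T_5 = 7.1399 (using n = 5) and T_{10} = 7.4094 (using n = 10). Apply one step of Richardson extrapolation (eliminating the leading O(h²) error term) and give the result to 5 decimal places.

7.49923

R = (4·T_{10} − T_5) / 3 = (4·7.4094 − 7.1399)/3 = (22.4977)/3 = 7.49923.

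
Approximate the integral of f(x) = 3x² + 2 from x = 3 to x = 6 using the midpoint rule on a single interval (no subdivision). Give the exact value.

188.25

M = (b−a)·f(4.5) = 3·(62.75) = 188.25.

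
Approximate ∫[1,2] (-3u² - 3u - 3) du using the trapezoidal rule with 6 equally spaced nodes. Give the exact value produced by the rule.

h = (2 − 1)/5 = 0.2.
Nodes u₀,…,u₅ = 1, 1.2, 1.4, 1.6, 1.8, 2.
f(u) = -3u² - 3u - 3: f₀=-9, f₁=-10.92, f₂=-13.08, f₃=-15.48, f₄=-18.12, f₅=-21.
(h/2)·[f₀ + 2f₁ + 2f₂ + 2f₃ + 2f₄ + f₅] = 0.1·(-145.2) = -14.52.

-14.52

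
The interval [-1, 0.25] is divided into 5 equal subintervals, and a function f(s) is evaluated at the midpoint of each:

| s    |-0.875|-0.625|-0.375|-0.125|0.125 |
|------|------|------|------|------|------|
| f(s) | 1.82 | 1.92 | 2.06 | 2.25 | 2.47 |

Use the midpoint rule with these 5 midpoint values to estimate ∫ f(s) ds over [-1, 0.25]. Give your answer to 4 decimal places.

2.6300

h = 0.25, n = 5.
h·[y(m₁) + y(m₂) + y(m₃) + y(m₄) + y(m₅)] = 0.25·(10.52) = 2.6300.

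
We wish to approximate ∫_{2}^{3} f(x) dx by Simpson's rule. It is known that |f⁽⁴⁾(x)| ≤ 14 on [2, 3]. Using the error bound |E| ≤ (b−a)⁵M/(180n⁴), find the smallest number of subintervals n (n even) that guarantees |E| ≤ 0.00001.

Need 14/(180n⁴) ≤ 0.00001.
n⁴ ≥ 14/(180·0.00001) = 7777.78 ⇒ n ≥ 9.3910, so the smallest even n is 10. (n must be even for Simpson's rule.)

10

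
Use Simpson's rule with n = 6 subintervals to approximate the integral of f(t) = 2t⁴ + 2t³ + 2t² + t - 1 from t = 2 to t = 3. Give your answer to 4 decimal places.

h = (3 − 2)/6 = 0.166667.
Nodes t₀,…,t₆ = 2, 2.166667, 2.333333, 2.5, 2.666667, 2.833333, 3.
f(t) = 2t⁴ + 2t³ + 2t² + t - 1: f₀=57, f₁=74.973765, f₂=96.913580, f₃=123.375, f₄=154.950617, f₅=192.270062, f₆=236.
(h/3)·[f₀ + 4f₁ + 2f₂ + 4f₃ + 2f₄ + 4f₅ + f₆] = 0.055556·(2359.203704) = 131.0669.

131.0669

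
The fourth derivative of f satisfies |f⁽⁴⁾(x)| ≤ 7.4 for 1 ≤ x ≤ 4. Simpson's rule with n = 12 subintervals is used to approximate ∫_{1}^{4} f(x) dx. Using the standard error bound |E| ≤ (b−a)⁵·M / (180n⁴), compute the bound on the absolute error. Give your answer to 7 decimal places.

0.0004818

|E| ≤ (3)⁵·7.4 / (180·12⁴) = 1798.2/3732480 = 0.0004818.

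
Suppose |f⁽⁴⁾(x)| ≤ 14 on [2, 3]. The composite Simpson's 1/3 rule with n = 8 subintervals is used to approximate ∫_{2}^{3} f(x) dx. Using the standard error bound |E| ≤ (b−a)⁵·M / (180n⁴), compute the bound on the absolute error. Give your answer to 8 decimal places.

|E| ≤ (1)⁵·14 / (180·8⁴) = 14/737280 = 0.00001899.

0.00001899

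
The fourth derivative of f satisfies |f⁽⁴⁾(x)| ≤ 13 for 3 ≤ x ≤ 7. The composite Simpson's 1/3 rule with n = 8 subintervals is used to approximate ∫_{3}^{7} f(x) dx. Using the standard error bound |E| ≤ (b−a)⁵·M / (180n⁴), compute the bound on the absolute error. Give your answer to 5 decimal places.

0.01806

|E| ≤ (4)⁵·13 / (180·8⁴) = 13312/737280 = 0.01806.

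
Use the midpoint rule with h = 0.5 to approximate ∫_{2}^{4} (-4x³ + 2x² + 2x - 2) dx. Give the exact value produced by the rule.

h = (4 − 2)/4 = 0.5.
Midpoints m₁,…,m₄ = 2.25, 2.75, 3.25, 3.75.
f(m₁)=-32.9375, f(m₂)=-64.5625, f(m₃)=-111.6875, f(m₄)=-177.3125.
h·[f(m₁) + f(m₂) + f(m₃) + f(m₄)] = 0.5·(-386.5) = -193.25.

-193.25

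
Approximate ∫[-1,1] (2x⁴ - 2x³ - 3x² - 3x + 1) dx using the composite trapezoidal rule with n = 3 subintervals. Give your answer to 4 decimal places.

0.9218

h = (1 − (-1))/3 = 0.666667.
Nodes x₀,…,x₃ = -1, -0.333333, 0.333333, 1.
f(x) = 2x⁴ - 2x³ - 3x² - 3x + 1: f₀=5, f₁=1.765432, f₂=-0.382716, f₃=-5.
(h/2)·[f₀ + 2f₁ + 2f₂ + f₃] = 0.333333·(2.765432) = 0.9218.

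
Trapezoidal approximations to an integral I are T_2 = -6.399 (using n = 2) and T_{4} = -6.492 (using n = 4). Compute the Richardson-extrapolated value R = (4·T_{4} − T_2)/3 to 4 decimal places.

-6.5230

R = (4·T_{4} − T_2) / 3 = (4·(-6.492) − (-6.399))/3 = (-19.569)/3 = -6.5230.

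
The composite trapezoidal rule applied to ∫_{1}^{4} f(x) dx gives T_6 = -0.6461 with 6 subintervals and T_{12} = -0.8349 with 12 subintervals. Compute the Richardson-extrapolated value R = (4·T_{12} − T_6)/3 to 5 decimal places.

-0.89783

R = (4·T_{12} − T_6) / 3 = (4·(-0.8349) − (-0.6461))/3 = (-2.6935)/3 = -0.89783.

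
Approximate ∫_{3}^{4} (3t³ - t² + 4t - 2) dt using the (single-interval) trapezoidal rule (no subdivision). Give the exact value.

T = (b−a)/2 · [f(3) + f(4)] = 0.5·[82 + 190] = 136.

136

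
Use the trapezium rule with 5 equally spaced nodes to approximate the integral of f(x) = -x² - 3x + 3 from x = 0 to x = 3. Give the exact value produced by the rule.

h = (3 − 0)/4 = 0.75.
Nodes x₀,…,x₄ = 0, 0.75, 1.5, 2.25, 3.
f(x) = -x² - 3x + 3: f₀=3, f₁=0.1875, f₂=-3.75, f₃=-8.8125, f₄=-15.
(h/2)·[f₀ + 2f₁ + 2f₂ + 2f₃ + f₄] = 0.375·(-36.75) = -13.78125.

-13.78125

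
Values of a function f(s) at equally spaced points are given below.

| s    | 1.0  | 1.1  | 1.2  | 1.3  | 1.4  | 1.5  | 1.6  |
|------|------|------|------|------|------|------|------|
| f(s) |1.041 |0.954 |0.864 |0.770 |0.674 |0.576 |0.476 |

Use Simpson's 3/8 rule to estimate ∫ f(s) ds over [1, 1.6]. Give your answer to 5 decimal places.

0.45979

h = 0.1, n = 6.
(3h/8)·[y₀ + 3y₁ + 3y₂ + 2y₃ + 3y₄ + 3y₅ + y₆] = 0.0375·(12.261) = 0.45979.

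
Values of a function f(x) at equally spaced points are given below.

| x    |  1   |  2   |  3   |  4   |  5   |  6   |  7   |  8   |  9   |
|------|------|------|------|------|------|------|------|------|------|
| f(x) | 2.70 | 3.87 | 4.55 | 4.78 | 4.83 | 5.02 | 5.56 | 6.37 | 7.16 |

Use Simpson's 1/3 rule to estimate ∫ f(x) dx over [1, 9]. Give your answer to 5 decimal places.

h = 1, n = 8.
(h/3)·[y₀ + 4y₁ + 2y₂ + 4y₃ + 2y₄ + 4y₅ + 2y₆ + 4y₇ + y₈] = 0.333333·(119.90) = 39.96667.

39.96667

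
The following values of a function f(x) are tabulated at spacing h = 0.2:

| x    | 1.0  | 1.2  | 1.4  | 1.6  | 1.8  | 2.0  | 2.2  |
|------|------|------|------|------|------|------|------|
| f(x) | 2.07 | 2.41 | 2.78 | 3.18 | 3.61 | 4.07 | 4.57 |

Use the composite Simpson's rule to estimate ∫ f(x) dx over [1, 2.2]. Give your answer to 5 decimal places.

3.87067

h = 0.2, n = 6.
(h/3)·[y₀ + 4y₁ + 2y₂ + 4y₃ + 2y₄ + 4y₅ + y₆] = 0.066667·(58.06) = 3.87067.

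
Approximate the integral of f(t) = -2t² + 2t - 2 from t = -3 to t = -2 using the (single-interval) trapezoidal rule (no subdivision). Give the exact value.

-20

T = (b−a)/2 · [f(-3) + f(-2)] = 0.5·[(-26) + (-14)] = -20.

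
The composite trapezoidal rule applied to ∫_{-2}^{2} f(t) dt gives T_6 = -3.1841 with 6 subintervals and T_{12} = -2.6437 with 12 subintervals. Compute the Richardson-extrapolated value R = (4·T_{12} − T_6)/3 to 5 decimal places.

-2.46357

R = (4·T_{12} − T_6) / 3 = (4·(-2.6437) − (-3.1841))/3 = (-7.3907)/3 = -2.46357.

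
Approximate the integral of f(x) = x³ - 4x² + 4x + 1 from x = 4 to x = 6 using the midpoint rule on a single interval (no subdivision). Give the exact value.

92

M = (b−a)·f(5) = 2·(46) = 92.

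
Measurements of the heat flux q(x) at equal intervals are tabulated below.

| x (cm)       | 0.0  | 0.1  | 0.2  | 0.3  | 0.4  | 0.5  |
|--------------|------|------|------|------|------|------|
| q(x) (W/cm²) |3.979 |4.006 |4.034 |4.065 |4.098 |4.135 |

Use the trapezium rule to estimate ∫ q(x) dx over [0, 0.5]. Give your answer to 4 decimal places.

2.0260

h = 0.1, n = 5.
(h/2)·[y₀ + 2y₁ + 2y₂ + 2y₃ + 2y₄ + y₅] = 0.05·(40.520) = 2.0260.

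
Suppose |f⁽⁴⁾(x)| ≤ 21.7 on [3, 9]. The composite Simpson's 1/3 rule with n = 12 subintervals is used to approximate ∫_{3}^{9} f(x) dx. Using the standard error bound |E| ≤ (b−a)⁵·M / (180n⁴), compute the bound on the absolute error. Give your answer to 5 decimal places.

|E| ≤ (6)⁵·21.7 / (180·12⁴) = 168739.2/3732480 = 0.04521.

0.04521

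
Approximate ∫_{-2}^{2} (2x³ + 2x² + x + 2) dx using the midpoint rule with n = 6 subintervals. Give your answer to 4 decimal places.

h = (2 − (-2))/6 = 0.666667.
Midpoints m₁,…,m₆ = -1.666667, -1, -0.333333, 0.333333, 1, 1.666667.
f(m₁)=-3.370370, f(m₂)=1, f(m₃)=1.814815, f(m₄)=2.629630, f(m₅)=7, f(m₆)=18.481481.
h·[f(m₁) + f(m₂) + f(m₃) + f(m₄) + f(m₅) + f(m₆)] = 0.666667·(27.555556) = 18.3704.

18.3704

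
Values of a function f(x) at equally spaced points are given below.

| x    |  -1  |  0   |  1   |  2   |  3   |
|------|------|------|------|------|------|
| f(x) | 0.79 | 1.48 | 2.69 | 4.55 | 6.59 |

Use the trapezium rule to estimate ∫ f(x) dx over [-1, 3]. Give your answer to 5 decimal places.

12.41000

h = 1, n = 4.
(h/2)·[y₀ + 2y₁ + 2y₂ + 2y₃ + y₄] = 0.5·(24.82) = 12.41000.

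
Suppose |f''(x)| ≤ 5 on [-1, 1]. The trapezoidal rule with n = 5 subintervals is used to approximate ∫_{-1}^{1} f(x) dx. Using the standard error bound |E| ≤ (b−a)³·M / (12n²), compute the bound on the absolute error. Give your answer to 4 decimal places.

|E| ≤ (2)³·5 / (12·5²) = 40/300 = 0.1333.

0.1333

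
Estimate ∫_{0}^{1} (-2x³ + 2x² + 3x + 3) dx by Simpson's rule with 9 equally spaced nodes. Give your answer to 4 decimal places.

4.6667

h = (1 − 0)/8 = 0.125.
Nodes x₀,…,x₈ = 0, 0.125, 0.25, 0.375, 0.5, 0.625, 0.75, 0.875, 1.
f(x) = -2x³ + 2x² + 3x + 3: f₀=3, f₁=3.40234375, f₂=3.84375, f₃=4.30078125, f₄=4.75, f₅=5.16796875, f₆=5.53125, f₇=5.81640625, f₈=6.
(h/3)·[f₀ + 4f₁ + 2f₂ + 4f₃ + 2f₄ + 4f₅ + 2f₆ + 4f₇ + f₈] = 0.041667·(112) = 4.6667.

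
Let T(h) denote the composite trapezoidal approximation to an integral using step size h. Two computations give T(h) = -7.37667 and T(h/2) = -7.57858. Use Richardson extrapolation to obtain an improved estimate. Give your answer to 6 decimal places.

R = (4·T(h/2) − T(h)) / 3 = (4·(-7.57858) − (-7.37667))/3 = (-22.93765)/3 = -7.645883.

-7.645883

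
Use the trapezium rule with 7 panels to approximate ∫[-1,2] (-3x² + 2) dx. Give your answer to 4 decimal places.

h = (2 − (-1))/7 = 0.428571.
Nodes x₀,…,x₇ = -1, -0.571429, -0.142857, 0.285714, 0.714286, 1.142857, 1.571429, 2.
f(x) = -3x² + 2: f₀=-1, f₁=1.020408, f₂=1.938776, f₃=1.755102, f₄=0.469388, f₅=-1.918367, f₆=-5.408163, f₇=-10.
(h/2)·[f₀ + 2f₁ + 2f₂ + 2f₃ + 2f₄ + 2f₅ + 2f₆ + f₇] = 0.214286·(-15.285714) = -3.2755.

-3.2755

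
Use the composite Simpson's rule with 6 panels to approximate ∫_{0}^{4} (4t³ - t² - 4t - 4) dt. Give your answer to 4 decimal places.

186.6667

h = (4 − 0)/6 = 0.666667.
Nodes t₀,…,t₆ = 0, 0.666667, 1.333333, 2, 2.666667, 3.333333, 4.
f(t) = 4t³ - t² - 4t - 4: f₀=-4, f₁=-5.925926, f₂=-1.629630, f₃=16, f₄=54.074074, f₅=119.703704, f₆=220.
(h/3)·[f₀ + 4f₁ + 2f₂ + 4f₃ + 2f₄ + 4f₅ + f₆] = 0.222222·(840) = 186.6667.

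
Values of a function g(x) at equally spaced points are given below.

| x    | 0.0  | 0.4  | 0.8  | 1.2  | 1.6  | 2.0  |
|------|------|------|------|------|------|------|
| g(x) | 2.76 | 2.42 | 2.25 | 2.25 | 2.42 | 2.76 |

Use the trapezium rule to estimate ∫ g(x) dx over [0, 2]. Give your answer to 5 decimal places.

4.84000

h = 0.4, n = 5.
(h/2)·[y₀ + 2y₁ + 2y₂ + 2y₃ + 2y₄ + y₅] = 0.2·(24.20) = 4.84000.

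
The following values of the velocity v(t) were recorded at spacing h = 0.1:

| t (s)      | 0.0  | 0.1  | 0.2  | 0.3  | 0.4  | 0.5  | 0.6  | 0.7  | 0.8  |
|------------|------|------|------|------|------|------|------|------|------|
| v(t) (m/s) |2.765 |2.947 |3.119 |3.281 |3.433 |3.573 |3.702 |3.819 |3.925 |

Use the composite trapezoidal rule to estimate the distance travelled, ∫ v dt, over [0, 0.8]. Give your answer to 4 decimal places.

h = 0.1, n = 8.
(h/2)·[y₀ + 2y₁ + 2y₂ + 2y₃ + 2y₄ + 2y₅ + 2y₆ + 2y₇ + y₈] = 0.05·(54.438) = 2.7219.

2.7219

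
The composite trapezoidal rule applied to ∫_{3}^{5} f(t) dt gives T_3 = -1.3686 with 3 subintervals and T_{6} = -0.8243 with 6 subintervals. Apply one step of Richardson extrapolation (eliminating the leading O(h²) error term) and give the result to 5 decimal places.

R = (4·T_{6} − T_3) / 3 = (4·(-0.8243) − (-1.3686))/3 = (-1.9286)/3 = -0.64287.

-0.64287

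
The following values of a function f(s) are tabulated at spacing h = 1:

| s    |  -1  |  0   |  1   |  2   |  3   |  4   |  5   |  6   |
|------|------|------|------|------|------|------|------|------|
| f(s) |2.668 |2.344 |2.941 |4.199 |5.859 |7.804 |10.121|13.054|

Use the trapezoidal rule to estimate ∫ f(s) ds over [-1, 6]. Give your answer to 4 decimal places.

41.1290

h = 1, n = 7.
(h/2)·[y₀ + 2y₁ + 2y₂ + 2y₃ + 2y₄ + 2y₅ + 2y₆ + y₇] = 0.5·(82.258) = 41.1290.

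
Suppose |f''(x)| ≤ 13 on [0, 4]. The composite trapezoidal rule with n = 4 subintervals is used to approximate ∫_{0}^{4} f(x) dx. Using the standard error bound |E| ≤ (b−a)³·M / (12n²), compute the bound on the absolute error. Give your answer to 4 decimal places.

|E| ≤ (4)³·13 / (12·4²) = 832/192 = 4.3333.

4.3333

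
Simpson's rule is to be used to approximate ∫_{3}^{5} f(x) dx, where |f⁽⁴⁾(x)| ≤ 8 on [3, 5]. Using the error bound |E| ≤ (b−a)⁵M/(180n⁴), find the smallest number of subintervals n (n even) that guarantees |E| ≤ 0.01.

4

Need 256/(180n⁴) ≤ 0.01.
n⁴ ≥ 256/(180·0.01) = 142.222 ⇒ n ≥ 3.4534, so the smallest even n is 4. (n must be even for Simpson's rule.)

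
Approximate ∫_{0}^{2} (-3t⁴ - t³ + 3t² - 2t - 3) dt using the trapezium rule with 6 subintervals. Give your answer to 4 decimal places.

h = (2 − 0)/6 = 0.333333.
Nodes t₀,…,t₆ = 0, 0.333333, 0.666667, 1, 1.333333, 1.666667, 2.
f(t) = -3t⁴ - t³ + 3t² - 2t - 3: f₀=-3, f₁=-3.407407, f₂=-3.888889, f₃=-6, f₄=-12.185185, f₅=-25.777778, f₆=-51.
(h/2)·[f₀ + 2f₁ + 2f₂ + 2f₃ + 2f₄ + 2f₅ + f₆] = 0.166667·(-156.518519) = -26.0864.

-26.0864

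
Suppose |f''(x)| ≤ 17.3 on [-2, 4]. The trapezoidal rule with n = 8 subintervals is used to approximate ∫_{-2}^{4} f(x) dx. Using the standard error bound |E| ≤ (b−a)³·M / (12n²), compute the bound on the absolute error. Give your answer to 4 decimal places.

4.8656

|E| ≤ (6)³·17.3 / (12·8²) = 3736.8/768 = 4.8656.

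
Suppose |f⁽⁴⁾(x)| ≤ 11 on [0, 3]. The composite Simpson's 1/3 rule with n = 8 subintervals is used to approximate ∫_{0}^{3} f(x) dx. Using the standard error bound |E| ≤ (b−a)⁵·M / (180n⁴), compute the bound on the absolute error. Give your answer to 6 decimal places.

0.003625

|E| ≤ (3)⁵·11 / (180·8⁴) = 2673/737280 = 0.003625.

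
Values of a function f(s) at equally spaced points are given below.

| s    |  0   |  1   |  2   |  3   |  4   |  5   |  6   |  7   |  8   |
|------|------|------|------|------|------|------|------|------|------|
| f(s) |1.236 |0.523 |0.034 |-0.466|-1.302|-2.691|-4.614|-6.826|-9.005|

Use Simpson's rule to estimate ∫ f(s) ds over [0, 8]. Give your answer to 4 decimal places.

h = 1, n = 8.
(h/3)·[y₀ + 4y₁ + 2y₂ + 4y₃ + 2y₄ + 4y₅ + 2y₆ + 4y₇ + y₈] = 0.333333·(-57.373) = -19.1243.

-19.1243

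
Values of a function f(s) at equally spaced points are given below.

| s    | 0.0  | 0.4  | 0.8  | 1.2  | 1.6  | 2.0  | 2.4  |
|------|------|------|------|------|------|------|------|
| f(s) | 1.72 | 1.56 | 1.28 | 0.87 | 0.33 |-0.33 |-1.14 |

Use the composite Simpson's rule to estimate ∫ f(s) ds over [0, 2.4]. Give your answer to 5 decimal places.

h = 0.4, n = 6.
(h/3)·[y₀ + 4y₁ + 2y₂ + 4y₃ + 2y₄ + 4y₅ + y₆] = 0.133333·(12.20) = 1.62667.

1.62667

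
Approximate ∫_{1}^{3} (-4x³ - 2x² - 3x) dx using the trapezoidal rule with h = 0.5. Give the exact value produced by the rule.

h = (3 − 1)/4 = 0.5.
Nodes x₀,…,x₄ = 1, 1.5, 2, 2.5, 3.
f(x) = -4x³ - 2x² - 3x: f₀=-9, f₁=-22.5, f₂=-46, f₃=-82.5, f₄=-135.
(h/2)·[f₀ + 2f₁ + 2f₂ + 2f₃ + f₄] = 0.25·(-446) = -111.5.

-111.5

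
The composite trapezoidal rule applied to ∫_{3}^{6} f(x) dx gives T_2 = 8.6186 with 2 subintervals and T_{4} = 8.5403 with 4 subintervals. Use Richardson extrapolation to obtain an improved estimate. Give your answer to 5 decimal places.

8.51420

R = (4·T_{4} − T_2) / 3 = (4·8.5403 − 8.6186)/3 = (25.5426)/3 = 8.51420.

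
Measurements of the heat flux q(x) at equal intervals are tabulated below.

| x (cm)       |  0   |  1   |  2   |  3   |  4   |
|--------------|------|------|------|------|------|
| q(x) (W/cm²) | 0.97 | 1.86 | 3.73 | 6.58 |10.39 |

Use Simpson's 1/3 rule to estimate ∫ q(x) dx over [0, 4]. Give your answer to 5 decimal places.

17.52667

h = 1, n = 4.
(h/3)·[y₀ + 4y₁ + 2y₂ + 4y₃ + y₄] = 0.333333·(52.58) = 17.52667.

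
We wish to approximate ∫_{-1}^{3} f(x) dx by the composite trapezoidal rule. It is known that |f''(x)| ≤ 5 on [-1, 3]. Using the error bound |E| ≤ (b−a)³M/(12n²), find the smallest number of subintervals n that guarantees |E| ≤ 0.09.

18

Need 320/(12n²) ≤ 0.09.
n² ≥ 320/(12·0.09) = 296.296 ⇒ n ≥ 17.2133, so the smallest n is 18.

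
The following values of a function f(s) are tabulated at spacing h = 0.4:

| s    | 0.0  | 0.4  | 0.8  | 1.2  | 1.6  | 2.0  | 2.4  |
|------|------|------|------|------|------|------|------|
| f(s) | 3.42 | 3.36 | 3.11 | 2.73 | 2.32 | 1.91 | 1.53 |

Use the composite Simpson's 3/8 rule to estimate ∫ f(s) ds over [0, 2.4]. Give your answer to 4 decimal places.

h = 0.4, n = 6.
(3h/8)·[y₀ + 3y₁ + 3y₂ + 2y₃ + 3y₄ + 3y₅ + y₆] = 0.15·(42.51) = 6.3765.

6.3765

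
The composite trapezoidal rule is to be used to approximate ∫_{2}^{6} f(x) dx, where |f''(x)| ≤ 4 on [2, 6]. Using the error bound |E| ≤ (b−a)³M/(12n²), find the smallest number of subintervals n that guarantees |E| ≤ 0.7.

Need 256/(12n²) ≤ 0.7.
n² ≥ 256/(12·0.7) = 30.4762 ⇒ n ≥ 5.5205, so the smallest n is 6.

6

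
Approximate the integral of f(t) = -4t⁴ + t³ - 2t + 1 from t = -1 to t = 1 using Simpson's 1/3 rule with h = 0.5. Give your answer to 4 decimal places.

h = (1 − (-1))/4 = 0.5.
Nodes t₀,…,t₄ = -1, -0.5, 0, 0.5, 1.
f(t) = -4t⁴ + t³ - 2t + 1: f₀=-2, f₁=1.625, f₂=1, f₃=-0.125, f₄=-4.
(h/3)·[f₀ + 4f₁ + 2f₂ + 4f₃ + f₄] = 0.166667·(2) = 0.3333.

0.3333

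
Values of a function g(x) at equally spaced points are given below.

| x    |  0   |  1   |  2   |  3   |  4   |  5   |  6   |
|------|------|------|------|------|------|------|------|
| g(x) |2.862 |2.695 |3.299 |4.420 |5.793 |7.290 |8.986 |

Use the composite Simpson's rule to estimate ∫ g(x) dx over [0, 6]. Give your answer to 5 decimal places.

h = 1, n = 6.
(h/3)·[y₀ + 4y₁ + 2y₂ + 4y₃ + 2y₄ + 4y₅ + y₆] = 0.333333·(87.652) = 29.21733.

29.21733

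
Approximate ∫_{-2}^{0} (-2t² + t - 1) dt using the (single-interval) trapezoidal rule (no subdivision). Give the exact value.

T = (b−a)/2 · [f(-2) + f(0)] = 1·[(-11) + (-1)] = -12.

-12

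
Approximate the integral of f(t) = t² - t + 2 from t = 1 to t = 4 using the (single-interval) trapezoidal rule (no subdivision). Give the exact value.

T = (b−a)/2 · [f(1) + f(4)] = 1.5·[2 + 14] = 24.

24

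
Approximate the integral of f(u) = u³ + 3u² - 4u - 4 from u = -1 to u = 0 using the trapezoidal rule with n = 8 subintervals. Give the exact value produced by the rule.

h = (0 − (-1))/8 = 0.125.
Nodes u₀,…,u₈ = -1, -0.875, -0.75, -0.625, -0.5, -0.375, -0.25, -0.125, 0.
f(u) = u³ + 3u² - 4u - 4: f₀=2, f₁=1.126953125, f₂=0.265625, f₃=-0.572265625, f₄=-1.375, f₅=-2.130859375, f₆=-2.828125, f₇=-3.455078125, f₈=-4.
(h/2)·[f₀ + 2f₁ + 2f₂ + 2f₃ + 2f₄ + 2f₅ + 2f₆ + 2f₇ + f₈] = 0.0625·(-19.9375) = -1.24609375.

-1.24609375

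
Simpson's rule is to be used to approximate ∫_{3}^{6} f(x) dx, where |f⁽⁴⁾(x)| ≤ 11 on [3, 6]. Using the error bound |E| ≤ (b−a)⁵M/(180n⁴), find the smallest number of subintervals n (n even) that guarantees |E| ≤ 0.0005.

Need 2673/(180n⁴) ≤ 0.0005.
n⁴ ≥ 2673/(180·0.0005) = 29700 ⇒ n ≥ 13.1277, so the smallest even n is 14. (n must be even for Simpson's rule.)

14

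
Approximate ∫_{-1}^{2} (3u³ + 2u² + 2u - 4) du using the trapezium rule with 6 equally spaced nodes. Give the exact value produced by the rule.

h = (2 − (-1))/5 = 0.6.
Nodes u₀,…,u₅ = -1, -0.4, 0.2, 0.8, 1.4, 2.
f(u) = 3u³ + 2u² + 2u - 4: f₀=-7, f₁=-4.672, f₂=-3.496, f₃=0.416, f₄=10.952, f₅=32.
(h/2)·[f₀ + 2f₁ + 2f₂ + 2f₃ + 2f₄ + f₅] = 0.3·(31.4) = 9.42.

9.42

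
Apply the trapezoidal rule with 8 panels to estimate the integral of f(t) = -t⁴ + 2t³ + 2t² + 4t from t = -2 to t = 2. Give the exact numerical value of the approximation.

-3.125

h = (2 − (-2))/8 = 0.5.
Nodes t₀,…,t₈ = -2, -1.5, -1, -0.5, 0, 0.5, 1, 1.5, 2.
f(t) = -t⁴ + 2t³ + 2t² + 4t: f₀=-32, f₁=-13.3125, f₂=-5, f₃=-1.8125, f₄=0, f₅=2.6875, f₆=7, f₇=12.1875, f₈=16.
(h/2)·[f₀ + 2f₁ + 2f₂ + 2f₃ + 2f₄ + 2f₅ + 2f₆ + 2f₇ + f₈] = 0.25·(-12.5) = -3.125.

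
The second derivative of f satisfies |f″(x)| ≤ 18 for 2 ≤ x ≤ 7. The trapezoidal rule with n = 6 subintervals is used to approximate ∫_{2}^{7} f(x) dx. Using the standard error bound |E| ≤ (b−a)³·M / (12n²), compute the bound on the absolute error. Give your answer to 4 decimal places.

|E| ≤ (5)³·18 / (12·6²) = 2250/432 = 5.2083.

5.2083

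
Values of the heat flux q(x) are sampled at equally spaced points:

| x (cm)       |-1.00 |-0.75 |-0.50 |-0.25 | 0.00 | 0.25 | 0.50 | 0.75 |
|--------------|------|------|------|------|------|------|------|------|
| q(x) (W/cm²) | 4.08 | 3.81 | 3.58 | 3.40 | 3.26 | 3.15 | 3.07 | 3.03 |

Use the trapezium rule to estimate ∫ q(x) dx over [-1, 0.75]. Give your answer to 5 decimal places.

h = 0.25, n = 7.
(h/2)·[y₀ + 2y₁ + 2y₂ + 2y₃ + 2y₄ + 2y₅ + 2y₆ + y₇] = 0.125·(47.65) = 5.95625.

5.95625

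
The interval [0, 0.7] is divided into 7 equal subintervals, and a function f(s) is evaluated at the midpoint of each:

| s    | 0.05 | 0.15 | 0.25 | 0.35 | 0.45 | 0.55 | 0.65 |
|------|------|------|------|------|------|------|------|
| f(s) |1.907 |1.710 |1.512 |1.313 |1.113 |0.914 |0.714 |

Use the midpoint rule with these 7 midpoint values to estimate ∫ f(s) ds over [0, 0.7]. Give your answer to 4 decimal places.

0.9183

h = 0.1, n = 7.
h·[y(m₁) + y(m₂) + y(m₃) + y(m₄) + y(m₅) + y(m₆) + y(m₇)] = 0.1·(9.183) = 0.9183.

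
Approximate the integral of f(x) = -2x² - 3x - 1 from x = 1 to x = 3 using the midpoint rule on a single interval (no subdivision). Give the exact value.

-30

M = (b−a)·f(2) = 2·(-15) = -30.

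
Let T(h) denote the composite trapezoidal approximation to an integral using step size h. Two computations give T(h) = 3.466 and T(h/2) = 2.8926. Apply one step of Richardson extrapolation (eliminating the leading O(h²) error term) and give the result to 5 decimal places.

R = (4·T(h/2) − T(h)) / 3 = (4·2.8926 − 3.466)/3 = (8.1044)/3 = 2.70147.

2.70147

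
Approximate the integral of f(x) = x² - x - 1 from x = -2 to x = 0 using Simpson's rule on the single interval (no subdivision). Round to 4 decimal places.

2.6667

S = (b−a)/6 · [f(-2) + 4f(-1) + f(0)] = 0.333333·[5 + 4·1 + (-1)] = 2.6667.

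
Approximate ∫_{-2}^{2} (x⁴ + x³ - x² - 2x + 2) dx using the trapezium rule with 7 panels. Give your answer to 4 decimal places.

16.9763

h = (2 − (-2))/7 = 0.571429.
Nodes x₀,…,x₇ = -2, -1.428571, -0.857143, -0.285714, 0.285714, 0.857143, 1.428571, 2.
f(x) = x⁴ + x³ - x² - 2x + 2: f₀=10, f₁=4.065806, f₂=2.889629, f₃=2.473136, f₄=1.376926, f₅=0.720533, f₆=4.182424, f₇=18.
(h/2)·[f₀ + 2f₁ + 2f₂ + 2f₃ + 2f₄ + 2f₅ + 2f₆ + f₇] = 0.285714·(59.416910) = 16.9763.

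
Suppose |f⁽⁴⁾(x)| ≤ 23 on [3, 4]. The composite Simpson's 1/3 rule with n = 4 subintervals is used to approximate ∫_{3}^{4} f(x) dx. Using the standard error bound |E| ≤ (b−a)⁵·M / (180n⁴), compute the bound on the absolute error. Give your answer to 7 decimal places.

0.0004991

|E| ≤ (1)⁵·23 / (180·4⁴) = 23/46080 = 0.0004991.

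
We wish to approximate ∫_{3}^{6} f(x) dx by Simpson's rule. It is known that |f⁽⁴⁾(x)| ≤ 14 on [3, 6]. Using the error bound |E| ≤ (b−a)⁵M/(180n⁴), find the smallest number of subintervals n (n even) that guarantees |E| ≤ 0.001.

Need 3402/(180n⁴) ≤ 0.001.
n⁴ ≥ 3402/(180·0.001) = 18900 ⇒ n ≥ 11.7251, so the smallest even n is 12. (n must be even for Simpson's rule.)

12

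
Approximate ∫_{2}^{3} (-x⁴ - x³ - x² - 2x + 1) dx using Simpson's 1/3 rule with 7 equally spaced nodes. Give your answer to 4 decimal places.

-68.7834

h = (3 − 2)/6 = 0.166667.
Nodes x₀,…,x₆ = 2, 2.166667, 2.333333, 2.5, 2.666667, 2.833333, 3.
f(x) = -x⁴ - x³ - x² - 2x + 1: f₀=-31, f₁=-40.236883, f₂=-51.456790, f₃=-64.9375, f₄=-80.975309, f₅=-99.885031, f₆=-122.
(h/3)·[f₀ + 4f₁ + 2f₂ + 4f₃ + 2f₄ + 4f₅ + f₆] = 0.055556·(-1238.101852) = -68.7834.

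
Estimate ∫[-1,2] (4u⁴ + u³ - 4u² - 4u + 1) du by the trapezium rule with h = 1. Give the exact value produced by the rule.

25.5

h = (2 − (-1))/3 = 1.
Nodes u₀,…,u₃ = -1, 0, 1, 2.
f(u) = 4u⁴ + u³ - 4u² - 4u + 1: f₀=4, f₁=1, f₂=-2, f₃=49.
(h/2)·[f₀ + 2f₁ + 2f₂ + f₃] = 0.5·(51) = 25.5.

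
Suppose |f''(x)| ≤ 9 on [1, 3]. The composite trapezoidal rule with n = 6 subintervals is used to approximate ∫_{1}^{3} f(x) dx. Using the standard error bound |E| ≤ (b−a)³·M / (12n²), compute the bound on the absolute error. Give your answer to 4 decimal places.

0.1667

|E| ≤ (2)³·9 / (12·6²) = 72/432 = 0.1667.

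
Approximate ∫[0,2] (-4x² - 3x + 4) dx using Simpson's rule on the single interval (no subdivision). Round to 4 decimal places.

-8.6667

S = (b−a)/6 · [f(0) + 4f(1) + f(2)] = 0.333333·[4 + 4·(-3) + (-18)] = -8.6667.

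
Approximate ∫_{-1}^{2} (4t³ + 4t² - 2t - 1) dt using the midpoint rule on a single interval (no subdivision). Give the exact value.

-1.5

M = (b−a)·f(0.5) = 3·(-0.5) = -1.5.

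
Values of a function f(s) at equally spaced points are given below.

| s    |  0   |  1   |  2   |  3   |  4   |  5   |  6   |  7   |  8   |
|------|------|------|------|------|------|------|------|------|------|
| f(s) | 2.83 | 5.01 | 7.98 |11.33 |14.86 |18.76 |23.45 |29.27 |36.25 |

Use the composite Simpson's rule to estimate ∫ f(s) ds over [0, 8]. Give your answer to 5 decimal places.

129.71333

h = 1, n = 8.
(h/3)·[y₀ + 4y₁ + 2y₂ + 4y₃ + 2y₄ + 4y₅ + 2y₆ + 4y₇ + y₈] = 0.333333·(389.14) = 129.71333.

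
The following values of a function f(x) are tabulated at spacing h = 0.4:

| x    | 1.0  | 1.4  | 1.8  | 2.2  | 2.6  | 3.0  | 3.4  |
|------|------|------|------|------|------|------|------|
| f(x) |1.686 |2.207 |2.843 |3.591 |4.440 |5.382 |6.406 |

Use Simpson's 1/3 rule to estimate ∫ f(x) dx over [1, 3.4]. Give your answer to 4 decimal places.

8.9837

h = 0.4, n = 6.
(h/3)·[y₀ + 4y₁ + 2y₂ + 4y₃ + 2y₄ + 4y₅ + y₆] = 0.133333·(67.378) = 8.9837.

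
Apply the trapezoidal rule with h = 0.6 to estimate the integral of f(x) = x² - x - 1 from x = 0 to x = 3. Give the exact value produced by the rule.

h = (3 − 0)/5 = 0.6.
Nodes x₀,…,x₅ = 0, 0.6, 1.2, 1.8, 2.4, 3.
f(x) = x² - x - 1: f₀=-1, f₁=-1.24, f₂=-0.76, f₃=0.44, f₄=2.36, f₅=5.
(h/2)·[f₀ + 2f₁ + 2f₂ + 2f₃ + 2f₄ + f₅] = 0.3·(5.6) = 1.68.

1.68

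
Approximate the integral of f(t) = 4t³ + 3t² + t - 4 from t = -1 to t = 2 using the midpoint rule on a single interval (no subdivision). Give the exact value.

-6.75

M = (b−a)·f(0.5) = 3·(-2.25) = -6.75.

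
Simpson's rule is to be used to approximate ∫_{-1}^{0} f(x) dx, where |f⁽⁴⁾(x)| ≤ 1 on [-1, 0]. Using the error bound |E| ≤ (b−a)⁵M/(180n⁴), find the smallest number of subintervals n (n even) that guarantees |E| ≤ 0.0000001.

16

Need 1/(180n⁴) ≤ 0.0000001.
n⁴ ≥ 1/(180·0.0000001) = 55555.6 ⇒ n ≥ 15.3526, so the smallest even n is 16. (n must be even for Simpson's rule.)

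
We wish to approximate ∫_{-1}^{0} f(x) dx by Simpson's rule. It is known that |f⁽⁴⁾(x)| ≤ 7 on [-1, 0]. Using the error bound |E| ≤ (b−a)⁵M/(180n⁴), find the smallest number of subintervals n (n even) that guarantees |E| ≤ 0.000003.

12

Need 7/(180n⁴) ≤ 0.000003.
n⁴ ≥ 7/(180·0.000003) = 12963 ⇒ n ≥ 10.6703, so the smallest even n is 12. (n must be even for Simpson's rule.)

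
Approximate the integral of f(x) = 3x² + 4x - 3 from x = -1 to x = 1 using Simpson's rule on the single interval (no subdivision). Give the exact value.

-4

S = (b−a)/6 · [f(-1) + 4f(0) + f(1)] = 0.333333·[(-4) + 4·(-3) + 4] = -4.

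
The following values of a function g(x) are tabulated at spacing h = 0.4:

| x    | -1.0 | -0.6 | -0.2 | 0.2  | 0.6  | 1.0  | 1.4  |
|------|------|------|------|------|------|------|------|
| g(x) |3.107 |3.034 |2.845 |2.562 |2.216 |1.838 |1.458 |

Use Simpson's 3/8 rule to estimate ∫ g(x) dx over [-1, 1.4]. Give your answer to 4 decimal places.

h = 0.4, n = 6.
(3h/8)·[y₀ + 3y₁ + 3y₂ + 2y₃ + 3y₄ + 3y₅ + y₆] = 0.15·(39.488) = 5.9232.

5.9232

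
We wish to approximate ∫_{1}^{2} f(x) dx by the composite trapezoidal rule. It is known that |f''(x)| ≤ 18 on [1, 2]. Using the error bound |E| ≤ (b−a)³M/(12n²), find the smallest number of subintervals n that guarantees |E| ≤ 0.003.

23

Need 18/(12n²) ≤ 0.003.
n² ≥ 18/(12·0.003) = 500 ⇒ n ≥ 22.3607, so the smallest n is 23.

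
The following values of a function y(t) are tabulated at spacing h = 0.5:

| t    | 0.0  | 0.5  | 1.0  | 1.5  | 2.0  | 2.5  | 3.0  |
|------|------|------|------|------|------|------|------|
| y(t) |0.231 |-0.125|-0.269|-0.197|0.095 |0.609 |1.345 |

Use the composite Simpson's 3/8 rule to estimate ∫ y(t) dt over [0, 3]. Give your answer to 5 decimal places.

0.39600

h = 0.5, n = 6.
(3h/8)·[y₀ + 3y₁ + 3y₂ + 2y₃ + 3y₄ + 3y₅ + y₆] = 0.1875·(2.112) = 0.39600.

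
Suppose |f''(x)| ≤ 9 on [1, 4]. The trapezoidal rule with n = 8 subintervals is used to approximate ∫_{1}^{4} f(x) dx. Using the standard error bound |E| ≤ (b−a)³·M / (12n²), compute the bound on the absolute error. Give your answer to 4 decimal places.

0.3164

|E| ≤ (3)³·9 / (12·8²) = 243/768 = 0.3164.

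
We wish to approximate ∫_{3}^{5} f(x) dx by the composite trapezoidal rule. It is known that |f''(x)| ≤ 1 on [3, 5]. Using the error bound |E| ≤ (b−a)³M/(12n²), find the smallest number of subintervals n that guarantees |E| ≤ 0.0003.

Need 8/(12n²) ≤ 0.0003.
n² ≥ 8/(12·0.0003) = 2222.22 ⇒ n ≥ 47.1405, so the smallest n is 48.

48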